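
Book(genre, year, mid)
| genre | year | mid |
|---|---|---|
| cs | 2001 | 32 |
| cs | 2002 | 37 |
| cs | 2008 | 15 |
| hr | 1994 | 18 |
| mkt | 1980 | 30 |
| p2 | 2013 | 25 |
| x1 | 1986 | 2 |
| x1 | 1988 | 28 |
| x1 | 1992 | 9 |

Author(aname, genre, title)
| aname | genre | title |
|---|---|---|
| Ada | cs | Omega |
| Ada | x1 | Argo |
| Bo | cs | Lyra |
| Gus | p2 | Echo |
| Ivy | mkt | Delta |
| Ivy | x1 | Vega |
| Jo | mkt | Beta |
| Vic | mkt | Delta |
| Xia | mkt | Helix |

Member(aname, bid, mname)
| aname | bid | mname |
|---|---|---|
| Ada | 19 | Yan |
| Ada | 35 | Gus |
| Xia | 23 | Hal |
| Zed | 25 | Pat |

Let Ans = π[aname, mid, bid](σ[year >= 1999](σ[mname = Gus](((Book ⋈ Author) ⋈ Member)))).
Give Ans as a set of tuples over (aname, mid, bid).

{(Ada, 15, 35), (Ada, 32, 35), (Ada, 37, 35)}

Book ⋈ Author (natural join on genre): {(cs, 2001, 32, Ada, Omega), (cs, 2001, 32, Bo, Lyra), (cs, 2002, 37, Ada, Omega), (cs, 2002, 37, Bo, Lyra), (cs, 2008, 15, Ada, Omega), (cs, 2008, 15, Bo, Lyra), (mkt, 1980, 30, Ivy, Delta), (mkt, 1980, 30, Jo, Beta), (mkt, 1980, 30, Vic, Delta), (mkt, 1980, 30, Xia, Helix), (p2, 2013, 25, Gus, Echo), (x1, 1986, 2, Ada, Argo), (x1, 1986, 2, Ivy, Vega), (x1, 1988, 28, Ada, Argo), (x1, 1988, 28, Ivy, Vega), (x1, 1992, 9, Ada, Argo), (x1, 1992, 9, Ivy, Vega)}
(Book ⋈ Author) ⋈ Member (natural join on aname): {(cs, 2001, 32, Ada, Omega, 19, Yan), (cs, 2001, 32, Ada, Omega, 35, Gus), (cs, 2002, 37, Ada, Omega, 19, Yan), (cs, 2002, 37, Ada, Omega, 35, Gus), (cs, 2008, 15, Ada, Omega, 19, Yan), (cs, 2008, 15, Ada, Omega, 35, Gus), (mkt, 1980, 30, Xia, Helix, 23, Hal), (x1, 1986, 2, Ada, Argo, 19, Yan), (x1, 1986, 2, Ada, Argo, 35, Gus), (x1, 1988, 28, Ada, Argo, 19, Yan), (x1, 1988, 28, Ada, Argo, 35, Gus), (x1, 1992, 9, Ada, Argo, 19, Yan), (x1, 1992, 9, Ada, Argo, 35, Gus)}
Selection mname = Gus: {(cs, 2001, 32, Ada, Omega, 35, Gus), (cs, 2002, 37, Ada, Omega, 35, Gus), (cs, 2008, 15, Ada, Omega, 35, Gus), (x1, 1986, 2, Ada, Argo, 35, Gus), (x1, 1988, 28, Ada, Argo, 35, Gus), (x1, 1992, 9, Ada, Argo, 35, Gus)}
Selection year >= 1999: {(cs, 2001, 32, Ada, Omega, 35, Gus), (cs, 2002, 37, Ada, Omega, 35, Gus), (cs, 2008, 15, Ada, Omega, 35, Gus)}
π[aname, mid, bid]: project onto (aname, mid, bid) → {(Ada, 15, 35), (Ada, 32, 35), (Ada, 37, 35)}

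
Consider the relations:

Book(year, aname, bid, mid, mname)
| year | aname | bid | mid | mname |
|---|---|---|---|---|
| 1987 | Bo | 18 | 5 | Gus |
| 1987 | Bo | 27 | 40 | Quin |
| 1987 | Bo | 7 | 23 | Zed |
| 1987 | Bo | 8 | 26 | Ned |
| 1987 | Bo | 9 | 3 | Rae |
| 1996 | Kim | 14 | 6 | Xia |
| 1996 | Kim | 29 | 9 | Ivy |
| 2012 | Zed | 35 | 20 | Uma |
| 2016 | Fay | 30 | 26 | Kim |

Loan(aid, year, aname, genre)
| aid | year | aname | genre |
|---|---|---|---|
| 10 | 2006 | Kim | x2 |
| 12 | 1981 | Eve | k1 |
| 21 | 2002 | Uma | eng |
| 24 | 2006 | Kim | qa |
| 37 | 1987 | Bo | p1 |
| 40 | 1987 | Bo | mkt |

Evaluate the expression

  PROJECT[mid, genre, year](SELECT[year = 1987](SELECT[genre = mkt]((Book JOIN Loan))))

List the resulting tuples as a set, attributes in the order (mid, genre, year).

Book ⋈ Loan (natural join on year, aname): {(1987, Bo, 18, 5, Gus, 37, p1), (1987, Bo, 18, 5, Gus, 40, mkt), (1987, Bo, 27, 40, Quin, 37, p1), (1987, Bo, 27, 40, Quin, 40, mkt), (1987, Bo, 7, 23, Zed, 37, p1), (1987, Bo, 7, 23, Zed, 40, mkt), (1987, Bo, 8, 26, Ned, 37, p1), (1987, Bo, 8, 26, Ned, 40, mkt), (1987, Bo, 9, 3, Rae, 37, p1), (1987, Bo, 9, 3, Rae, 40, mkt)}
σ[genre = mkt]: keep tuples satisfying genre = mkt → {(1987, Bo, 18, 5, Gus, 40, mkt), (1987, Bo, 27, 40, Quin, 40, mkt), (1987, Bo, 7, 23, Zed, 40, mkt), (1987, Bo, 8, 26, Ned, 40, mkt), (1987, Bo, 9, 3, Rae, 40, mkt)}
σ[year = 1987]: keep tuples satisfying year = 1987 → {(1987, Bo, 18, 5, Gus, 40, mkt), (1987, Bo, 27, 40, Quin, 40, mkt), (1987, Bo, 7, 23, Zed, 40, mkt), (1987, Bo, 8, 26, Ned, 40, mkt), (1987, Bo, 9, 3, Rae, 40, mkt)}
π[mid, genre, year]: project onto (mid, genre, year) → {(23, mkt, 1987), (26, mkt, 1987), (3, mkt, 1987), (40, mkt, 1987), (5, mkt, 1987)}

{(23, mkt, 1987), (26, mkt, 1987), (3, mkt, 1987), (40, mkt, 1987), (5, mkt, 1987)}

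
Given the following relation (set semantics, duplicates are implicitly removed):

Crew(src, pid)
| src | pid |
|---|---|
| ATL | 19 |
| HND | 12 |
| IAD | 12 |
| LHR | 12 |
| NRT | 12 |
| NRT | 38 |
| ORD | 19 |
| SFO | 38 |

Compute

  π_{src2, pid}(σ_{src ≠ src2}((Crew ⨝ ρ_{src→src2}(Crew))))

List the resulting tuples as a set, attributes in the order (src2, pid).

ρ[src→src2]: schema becomes (src2, pid); tuples unchanged.
Natural join on pid: {(ATL, 19, ATL), (ATL, 19, ORD), (HND, 12, HND), (HND, 12, IAD), (HND, 12, LHR), (HND, 12, NRT), (IAD, 12, HND), (IAD, 12, IAD), (IAD, 12, LHR), (IAD, 12, NRT), (LHR, 12, HND), (LHR, 12, IAD), (LHR, 12, LHR), (LHR, 12, NRT), (NRT, 12, HND), (NRT, 12, IAD), (NRT, 12, LHR), (NRT, 12, NRT), (NRT, 38, NRT), (NRT, 38, SFO), (ORD, 19, ATL), (ORD, 19, ORD), (SFO, 38, NRT), (SFO, 38, SFO)}
Apply σ_{src ≠ src2}; surviving tuples: {(ATL, 19, ORD), (HND, 12, IAD), (HND, 12, LHR), (HND, 12, NRT), (IAD, 12, HND), (IAD, 12, LHR), (IAD, 12, NRT), (LHR, 12, HND), (LHR, 12, IAD), (LHR, 12, NRT), (NRT, 12, HND), (NRT, 12, IAD), (NRT, 12, LHR), (NRT, 38, SFO), (ORD, 19, ATL), (SFO, 38, NRT)}
Projecting to src2, pid (8 duplicate(s) eliminated): {(ATL, 19), (HND, 12), (IAD, 12), (LHR, 12), (NRT, 12), (NRT, 38), (ORD, 19), (SFO, 38)}

{(ATL, 19), (HND, 12), (IAD, 12), (LHR, 12), (NRT, 12), (NRT, 38), (ORD, 19), (SFO, 38)}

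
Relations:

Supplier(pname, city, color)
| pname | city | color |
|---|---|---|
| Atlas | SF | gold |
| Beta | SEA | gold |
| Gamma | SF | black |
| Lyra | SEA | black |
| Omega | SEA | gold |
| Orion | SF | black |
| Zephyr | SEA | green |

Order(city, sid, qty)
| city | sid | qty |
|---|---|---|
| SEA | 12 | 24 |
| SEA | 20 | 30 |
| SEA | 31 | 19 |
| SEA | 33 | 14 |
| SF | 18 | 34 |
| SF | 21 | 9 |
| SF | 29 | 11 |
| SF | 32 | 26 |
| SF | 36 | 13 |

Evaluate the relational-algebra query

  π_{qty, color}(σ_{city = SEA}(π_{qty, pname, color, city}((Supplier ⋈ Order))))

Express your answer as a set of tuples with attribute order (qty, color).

{(14, black), (14, gold), (14, green), (19, black), (19, gold), (19, green), (24, black), (24, gold), (24, green), (30, black), (30, gold), (30, green)}

Joining Supplier and Order on city yields {(Atlas, SF, gold, 18, 34), (Atlas, SF, gold, 21, 9), (Atlas, SF, gold, 29, 11), (Atlas, SF, gold, 32, 26), (Atlas, SF, gold, 36, 13), (Beta, SEA, gold, 12, 24), (Beta, SEA, gold, 20, 30), (Beta, SEA, gold, 31, 19), (Beta, SEA, gold, 33, 14), (Gamma, SF, black, 18, 34), (Gamma, SF, black, 21, 9), (Gamma, SF, black, 29, 11), (Gamma, SF, black, 32, 26), (Gamma, SF, black, 36, 13), (Lyra, SEA, black, 12, 24), (Lyra, SEA, black, 20, 30), (Lyra, SEA, black, 31, 19), (Lyra, SEA, black, 33, 14), (Omega, SEA, gold, 12, 24), (Omega, SEA, gold, 20, 30), (Omega, SEA, gold, 31, 19), (Omega, SEA, gold, 33, 14), (Orion, SF, black, 18, 34), (Orion, SF, black, 21, 9), (Orion, SF, black, 29, 11), (Orion, SF, black, 32, 26), (Orion, SF, black, 36, 13), (Zephyr, SEA, green, 12, 24), (Zephyr, SEA, green, 20, 30), (Zephyr, SEA, green, 31, 19), (Zephyr, SEA, green, 33, 14)}.
π_{qty, pname, color, city} gives {(11, Atlas, gold, SF), (11, Gamma, black, SF), (11, Orion, black, SF), (13, Atlas, gold, SF), (13, Gamma, black, SF), (13, Orion, black, SF), (14, Beta, gold, SEA), (14, Lyra, black, SEA), (14, Omega, gold, SEA), (14, Zephyr, green, SEA), (19, Beta, gold, SEA), (19, Lyra, black, SEA), (19, Omega, gold, SEA), (19, Zephyr, green, SEA), (24, Beta, gold, SEA), (24, Lyra, black, SEA), (24, Omega, gold, SEA), (24, Zephyr, green, SEA), (26, Atlas, gold, SF), (26, Gamma, black, SF), (26, Orion, black, SF), (30, Beta, gold, SEA), (30, Lyra, black, SEA), (30, Omega, gold, SEA), (30, Zephyr, green, SEA), (34, Atlas, gold, SF), (34, Gamma, black, SF), (34, Orion, black, SF), (9, Atlas, gold, SF), (9, Gamma, black, SF), (9, Orion, black, SF)}.
Selection city = SEA: {(14, Beta, gold, SEA), (14, Lyra, black, SEA), (14, Omega, gold, SEA), (14, Zephyr, green, SEA), (19, Beta, gold, SEA), (19, Lyra, black, SEA), (19, Omega, gold, SEA), (19, Zephyr, green, SEA), (24, Beta, gold, SEA), (24, Lyra, black, SEA), (24, Omega, gold, SEA), (24, Zephyr, green, SEA), (30, Beta, gold, SEA), (30, Lyra, black, SEA), (30, Omega, gold, SEA), (30, Zephyr, green, SEA)}
π_{qty, color} gives {(14, black), (14, gold), (14, green), (19, black), (19, gold), (19, green), (24, black), (24, gold), (24, green), (30, black), (30, gold), (30, green)} (4 duplicate(s) eliminated).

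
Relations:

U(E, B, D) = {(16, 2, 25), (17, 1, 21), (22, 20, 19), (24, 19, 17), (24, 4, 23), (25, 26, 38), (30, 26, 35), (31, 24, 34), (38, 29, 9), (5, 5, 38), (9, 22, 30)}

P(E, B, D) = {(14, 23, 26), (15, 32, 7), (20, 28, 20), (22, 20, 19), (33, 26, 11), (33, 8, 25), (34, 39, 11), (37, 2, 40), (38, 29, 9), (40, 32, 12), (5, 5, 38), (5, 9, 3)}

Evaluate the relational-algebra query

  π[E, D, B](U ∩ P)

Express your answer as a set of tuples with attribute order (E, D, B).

{(22, 19, 20), (38, 9, 29), (5, 38, 5)}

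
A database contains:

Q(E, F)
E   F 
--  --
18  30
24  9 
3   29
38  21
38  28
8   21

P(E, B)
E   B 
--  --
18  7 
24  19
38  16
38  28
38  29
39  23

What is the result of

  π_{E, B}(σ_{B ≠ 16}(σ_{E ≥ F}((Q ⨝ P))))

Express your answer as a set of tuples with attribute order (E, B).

Joining Q and P on E yields {(18, 30, 7), (24, 9, 19), (38, 21, 16), (38, 21, 28), (38, 21, 29), (38, 28, 16), (38, 28, 28), (38, 28, 29)}.
Apply σ_{E ≥ F}; surviving tuples: {(24, 9, 19), (38, 21, 16), (38, 21, 28), (38, 21, 29), (38, 28, 16), (38, 28, 28), (38, 28, 29)}
Apply σ_{B ≠ 16}; surviving tuples: {(24, 9, 19), (38, 21, 28), (38, 21, 29), (38, 28, 28), (38, 28, 29)}
Keep only column(s) E, B (2 duplicate(s) eliminated): {(24, 19), (38, 28), (38, 29)}

{(24, 19), (38, 28), (38, 29)}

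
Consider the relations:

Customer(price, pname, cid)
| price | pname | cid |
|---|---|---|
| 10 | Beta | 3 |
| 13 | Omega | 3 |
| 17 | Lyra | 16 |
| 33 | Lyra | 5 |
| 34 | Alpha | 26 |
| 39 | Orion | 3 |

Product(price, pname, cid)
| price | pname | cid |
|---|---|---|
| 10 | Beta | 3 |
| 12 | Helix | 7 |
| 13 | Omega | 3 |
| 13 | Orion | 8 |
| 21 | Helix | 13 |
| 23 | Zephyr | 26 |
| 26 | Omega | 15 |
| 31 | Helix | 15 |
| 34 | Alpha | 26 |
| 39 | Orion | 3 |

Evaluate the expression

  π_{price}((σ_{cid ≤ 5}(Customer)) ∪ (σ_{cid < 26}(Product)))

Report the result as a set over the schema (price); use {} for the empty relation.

Filtering on cid ≤ 5 leaves {(10, Beta, 3), (13, Omega, 3), (33, Lyra, 5), (39, Orion, 3)}.
Filtering on cid < 26 leaves {(10, Beta, 3), (12, Helix, 7), (13, Omega, 3), (13, Orion, 8), (21, Helix, 13), (26, Omega, 15), (31, Helix, 15), (39, Orion, 3)}.
Set union of the two operands is {(10, Beta, 3), (12, Helix, 7), (13, Omega, 3), (13, Orion, 8), (21, Helix, 13), (26, Omega, 15), (31, Helix, 15), (33, Lyra, 5), (39, Orion, 3)}.
Keep only column(s) price (1 duplicate(s) eliminated): {10, 12, 13, 21, 26, 31, 33, 39}

{10, 12, 13, 21, 26, 31, 33, 39}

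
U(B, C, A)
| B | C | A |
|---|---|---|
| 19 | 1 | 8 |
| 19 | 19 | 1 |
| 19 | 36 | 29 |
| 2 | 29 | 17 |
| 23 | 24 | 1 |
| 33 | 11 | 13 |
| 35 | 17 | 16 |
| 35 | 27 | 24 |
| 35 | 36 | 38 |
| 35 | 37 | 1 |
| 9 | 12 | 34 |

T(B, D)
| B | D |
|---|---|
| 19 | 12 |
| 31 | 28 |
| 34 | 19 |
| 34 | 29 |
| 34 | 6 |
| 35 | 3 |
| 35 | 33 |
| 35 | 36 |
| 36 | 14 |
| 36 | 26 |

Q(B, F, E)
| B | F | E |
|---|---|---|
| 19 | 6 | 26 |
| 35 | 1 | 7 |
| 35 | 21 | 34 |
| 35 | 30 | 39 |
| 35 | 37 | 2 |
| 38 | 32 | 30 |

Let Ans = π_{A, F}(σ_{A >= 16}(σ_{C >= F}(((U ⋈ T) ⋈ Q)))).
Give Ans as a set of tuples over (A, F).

U ⋈ T (natural join on B): {(19, 1, 8, 12), (19, 19, 1, 12), (19, 36, 29, 12), (35, 17, 16, 3), (35, 17, 16, 33), (35, 17, 16, 36), (35, 27, 24, 3), (35, 27, 24, 33), (35, 27, 24, 36), (35, 36, 38, 3), (35, 36, 38, 33), (35, 36, 38, 36), (35, 37, 1, 3), (35, 37, 1, 33), (35, 37, 1, 36)}
(U ⋈ T) ⋈ Q (natural join on B): {(19, 1, 8, 12, 6, 26), (19, 19, 1, 12, 6, 26), (19, 36, 29, 12, 6, 26), (35, 17, 16, 3, 1, 7), (35, 17, 16, 3, 21, 34), (35, 17, 16, 3, 30, 39), (35, 17, 16, 3, 37, 2), (35, 17, 16, 33, 1, 7), (35, 17, 16, 33, 21, 34), (35, 17, 16, 33, 30, 39), (35, 17, 16, 33, 37, 2), (35, 17, 16, 36, 1, 7), (35, 17, 16, 36, 21, 34), (35, 17, 16, 36, 30, 39), (35, 17, 16, 36, 37, 2), (35, 27, 24, 3, 1, 7), (35, 27, 24, 3, 21, 34), (35, 27, 24, 3, 30, 39), (35, 27, 24, 3, 37, 2), (35, 27, 24, 33, 1, 7), (35, 27, 24, 33, 21, 34), (35, 27, 24, 33, 30, 39), (35, 27, 24, 33, 37, 2), (35, 27, 24, 36, 1, 7), (35, 27, 24, 36, 21, 34), (35, 27, 24, 36, 30, 39), (35, 27, 24, 36, 37, 2), (35, 36, 38, 3, 1, 7), (35, 36, 38, 3, 21, 34), (35, 36, 38, 3, 30, 39), (35, 36, 38, 3, 37, 2), (35, 36, 38, 33, 1, 7), (35, 36, 38, 33, 21, 34), (35, 36, 38, 33, 30, 39), (35, 36, 38, 33, 37, 2), (35, 36, 38, 36, 1, 7), (35, 36, 38, 36, 21, 34), (35, 36, 38, 36, 30, 39), (35, 36, 38, 36, 37, 2), (35, 37, 1, 3, 1, 7), (35, 37, 1, 3, 21, 34), (35, 37, 1, 3, 30, 39), (35, 37, 1, 3, 37, 2), (35, 37, 1, 33, 1, 7), (35, 37, 1, 33, 21, 34), (35, 37, 1, 33, 30, 39), (35, 37, 1, 33, 37, 2), (35, 37, 1, 36, 1, 7), (35, 37, 1, 36, 21, 34), (35, 37, 1, 36, 30, 39), (35, 37, 1, 36, 37, 2)}
σ[C >= F]: keep tuples satisfying C >= F → {(19, 19, 1, 12, 6, 26), (19, 36, 29, 12, 6, 26), (35, 17, 16, 3, 1, 7), (35, 17, 16, 33, 1, 7), (35, 17, 16, 36, 1, 7), (35, 27, 24, 3, 1, 7), (35, 27, 24, 3, 21, 34), (35, 27, 24, 33, 1, 7), (35, 27, 24, 33, 21, 34), (35, 27, 24, 36, 1, 7), (35, 27, 24, 36, 21, 34), (35, 36, 38, 3, 1, 7), (35, 36, 38, 3, 21, 34), (35, 36, 38, 3, 30, 39), (35, 36, 38, 33, 1, 7), (35, 36, 38, 33, 21, 34), (35, 36, 38, 33, 30, 39), (35, 36, 38, 36, 1, 7), (35, 36, 38, 36, 21, 34), (35, 36, 38, 36, 30, 39), (35, 37, 1, 3, 1, 7), (35, 37, 1, 3, 21, 34), (35, 37, 1, 3, 30, 39), (35, 37, 1, 3, 37, 2), (35, 37, 1, 33, 1, 7), (35, 37, 1, 33, 21, 34), (35, 37, 1, 33, 30, 39), (35, 37, 1, 33, 37, 2), (35, 37, 1, 36, 1, 7), (35, 37, 1, 36, 21, 34), (35, 37, 1, 36, 30, 39), (35, 37, 1, 36, 37, 2)}
σ[A >= 16]: keep tuples satisfying A >= 16 → {(19, 36, 29, 12, 6, 26), (35, 17, 16, 3, 1, 7), (35, 17, 16, 33, 1, 7), (35, 17, 16, 36, 1, 7), (35, 27, 24, 3, 1, 7), (35, 27, 24, 3, 21, 34), (35, 27, 24, 33, 1, 7), (35, 27, 24, 33, 21, 34), (35, 27, 24, 36, 1, 7), (35, 27, 24, 36, 21, 34), (35, 36, 38, 3, 1, 7), (35, 36, 38, 3, 21, 34), (35, 36, 38, 3, 30, 39), (35, 36, 38, 33, 1, 7), (35, 36, 38, 33, 21, 34), (35, 36, 38, 33, 30, 39), (35, 36, 38, 36, 1, 7), (35, 36, 38, 36, 21, 34), (35, 36, 38, 36, 30, 39)}
π_{A, F} gives {(16, 1), (24, 1), (24, 21), (29, 6), (38, 1), (38, 21), (38, 30)} (12 duplicate(s) eliminated).

{(16, 1), (24, 1), (24, 21), (29, 6), (38, 1), (38, 21), (38, 30)}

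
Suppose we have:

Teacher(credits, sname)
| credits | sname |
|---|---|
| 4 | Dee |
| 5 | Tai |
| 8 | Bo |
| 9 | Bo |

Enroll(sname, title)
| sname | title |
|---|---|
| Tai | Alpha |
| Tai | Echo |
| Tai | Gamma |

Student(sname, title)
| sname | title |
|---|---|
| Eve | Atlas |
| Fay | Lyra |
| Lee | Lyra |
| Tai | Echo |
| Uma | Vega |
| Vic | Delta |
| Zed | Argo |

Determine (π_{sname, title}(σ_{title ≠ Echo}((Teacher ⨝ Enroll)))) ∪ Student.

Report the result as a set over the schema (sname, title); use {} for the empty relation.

{(Eve, Atlas), (Fay, Lyra), (Lee, Lyra), (Tai, Alpha), (Tai, Echo), (Tai, Gamma), (Uma, Vega), (Vic, Delta), (Zed, Argo)}

Teacher ⋈ Enroll (natural join on sname): {(5, Tai, Alpha), (5, Tai, Echo), (5, Tai, Gamma)}
Selection title ≠ Echo: {(5, Tai, Alpha), (5, Tai, Gamma)}
π_{sname, title} gives {(Tai, Alpha), (Tai, Gamma)}.
Set union of the two operands is {(Eve, Atlas), (Fay, Lyra), (Lee, Lyra), (Tai, Alpha), (Tai, Echo), (Tai, Gamma), (Uma, Vega), (Vic, Delta), (Zed, Argo)}.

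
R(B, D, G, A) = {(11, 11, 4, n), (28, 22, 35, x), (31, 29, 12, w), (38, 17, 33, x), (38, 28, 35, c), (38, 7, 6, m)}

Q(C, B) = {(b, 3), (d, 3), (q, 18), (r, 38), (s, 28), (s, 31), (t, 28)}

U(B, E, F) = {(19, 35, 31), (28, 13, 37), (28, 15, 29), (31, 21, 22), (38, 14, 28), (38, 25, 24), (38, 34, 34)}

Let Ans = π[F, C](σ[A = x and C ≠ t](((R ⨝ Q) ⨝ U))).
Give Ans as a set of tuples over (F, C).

{(24, r), (28, r), (29, s), (34, r), (37, s)}

Joining R and Q on B yields {(28, 22, 35, x, s), (28, 22, 35, x, t), (31, 29, 12, w, s), (38, 17, 33, x, r), (38, 28, 35, c, r), (38, 7, 6, m, r)}.
Joining (R ⨝ Q) and U on B yields {(28, 22, 35, x, s, 13, 37), (28, 22, 35, x, s, 15, 29), (28, 22, 35, x, t, 13, 37), (28, 22, 35, x, t, 15, 29), (31, 29, 12, w, s, 21, 22), (38, 17, 33, x, r, 14, 28), (38, 17, 33, x, r, 25, 24), (38, 17, 33, x, r, 34, 34), (38, 28, 35, c, r, 14, 28), (38, 28, 35, c, r, 25, 24), (38, 28, 35, c, r, 34, 34), (38, 7, 6, m, r, 14, 28), (38, 7, 6, m, r, 25, 24), (38, 7, 6, m, r, 34, 34)}.
σ[A = x and C ≠ t]: keep tuples satisfying A = x and C ≠ t → {(28, 22, 35, x, s, 13, 37), (28, 22, 35, x, s, 15, 29), (38, 17, 33, x, r, 14, 28), (38, 17, 33, x, r, 25, 24), (38, 17, 33, x, r, 34, 34)}
π_{F, C} gives {(24, r), (28, r), (29, s), (34, r), (37, s)}.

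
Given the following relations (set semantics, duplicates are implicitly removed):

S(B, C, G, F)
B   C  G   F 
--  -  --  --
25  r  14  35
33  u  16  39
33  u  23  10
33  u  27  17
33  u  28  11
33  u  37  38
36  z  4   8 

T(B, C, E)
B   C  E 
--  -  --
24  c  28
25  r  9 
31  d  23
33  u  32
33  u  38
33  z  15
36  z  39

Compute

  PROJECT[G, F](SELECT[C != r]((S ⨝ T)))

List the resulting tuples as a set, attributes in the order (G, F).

Natural join on B, C: {(25, r, 14, 35, 9), (33, u, 16, 39, 32), (33, u, 16, 39, 38), (33, u, 23, 10, 32), (33, u, 23, 10, 38), (33, u, 27, 17, 32), (33, u, 27, 17, 38), (33, u, 28, 11, 32), (33, u, 28, 11, 38), (33, u, 37, 38, 32), (33, u, 37, 38, 38), (36, z, 4, 8, 39)}
σ[C != r]: keep tuples satisfying C != r → {(33, u, 16, 39, 32), (33, u, 16, 39, 38), (33, u, 23, 10, 32), (33, u, 23, 10, 38), (33, u, 27, 17, 32), (33, u, 27, 17, 38), (33, u, 28, 11, 32), (33, u, 28, 11, 38), (33, u, 37, 38, 32), (33, u, 37, 38, 38), (36, z, 4, 8, 39)}
Projecting to G, F (5 duplicate(s) eliminated): {(16, 39), (23, 10), (27, 17), (28, 11), (37, 38), (4, 8)}

{(16, 39), (23, 10), (27, 17), (28, 11), (37, 38), (4, 8)}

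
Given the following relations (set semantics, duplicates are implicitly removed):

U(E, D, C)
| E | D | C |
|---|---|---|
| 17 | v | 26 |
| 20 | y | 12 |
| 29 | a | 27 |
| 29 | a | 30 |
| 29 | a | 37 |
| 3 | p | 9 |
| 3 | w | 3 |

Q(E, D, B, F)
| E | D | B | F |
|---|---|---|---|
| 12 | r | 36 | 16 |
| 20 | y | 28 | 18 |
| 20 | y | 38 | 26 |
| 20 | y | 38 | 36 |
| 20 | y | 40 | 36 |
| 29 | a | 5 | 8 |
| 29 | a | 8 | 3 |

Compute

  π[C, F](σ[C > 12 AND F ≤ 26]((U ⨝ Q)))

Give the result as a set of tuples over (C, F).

Natural join on E, D: {(20, y, 12, 28, 18), (20, y, 12, 38, 26), (20, y, 12, 38, 36), (20, y, 12, 40, 36), (29, a, 27, 5, 8), (29, a, 27, 8, 3), (29, a, 30, 5, 8), (29, a, 30, 8, 3), (29, a, 37, 5, 8), (29, a, 37, 8, 3)}
Apply σ_{C > 12 AND F ≤ 26}; surviving tuples: {(29, a, 27, 5, 8), (29, a, 27, 8, 3), (29, a, 30, 5, 8), (29, a, 30, 8, 3), (29, a, 37, 5, 8), (29, a, 37, 8, 3)}
π[C, F]: project onto (C, F) → {(27, 3), (27, 8), (30, 3), (30, 8), (37, 3), (37, 8)}

{(27, 3), (27, 8), (30, 3), (30, 8), (37, 3), (37, 8)}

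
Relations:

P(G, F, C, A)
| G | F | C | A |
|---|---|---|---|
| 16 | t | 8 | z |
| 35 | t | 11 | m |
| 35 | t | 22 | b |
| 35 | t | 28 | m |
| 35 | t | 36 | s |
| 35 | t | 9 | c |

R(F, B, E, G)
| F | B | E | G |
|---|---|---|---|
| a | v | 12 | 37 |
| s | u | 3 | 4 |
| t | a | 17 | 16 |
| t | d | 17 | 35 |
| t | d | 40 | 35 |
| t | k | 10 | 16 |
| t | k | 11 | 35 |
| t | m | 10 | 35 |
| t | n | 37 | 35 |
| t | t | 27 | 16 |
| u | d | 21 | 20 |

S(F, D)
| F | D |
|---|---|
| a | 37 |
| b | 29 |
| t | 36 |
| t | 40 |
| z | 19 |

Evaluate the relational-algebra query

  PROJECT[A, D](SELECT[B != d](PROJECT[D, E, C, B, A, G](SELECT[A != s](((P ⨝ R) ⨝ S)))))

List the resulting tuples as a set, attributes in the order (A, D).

{(b, 36), (b, 40), (c, 36), (c, 40), (m, 36), (m, 40), (z, 36), (z, 40)}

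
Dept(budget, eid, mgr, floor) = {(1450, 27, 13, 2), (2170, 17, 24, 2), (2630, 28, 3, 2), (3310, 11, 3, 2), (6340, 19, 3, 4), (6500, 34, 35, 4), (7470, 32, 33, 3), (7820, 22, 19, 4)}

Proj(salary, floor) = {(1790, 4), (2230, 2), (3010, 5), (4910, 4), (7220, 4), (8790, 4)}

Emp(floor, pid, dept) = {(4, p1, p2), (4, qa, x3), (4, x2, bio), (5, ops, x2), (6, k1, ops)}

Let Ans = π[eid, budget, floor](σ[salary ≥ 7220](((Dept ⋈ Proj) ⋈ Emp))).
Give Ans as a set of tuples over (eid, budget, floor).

Natural join on floor: {(1450, 27, 13, 2, 2230), (2170, 17, 24, 2, 2230), (2630, 28, 3, 2, 2230), (3310, 11, 3, 2, 2230), (6340, 19, 3, 4, 1790), (6340, 19, 3, 4, 4910), (6340, 19, 3, 4, 7220), (6340, 19, 3, 4, 8790), (6500, 34, 35, 4, 1790), (6500, 34, 35, 4, 4910), (6500, 34, 35, 4, 7220), (6500, 34, 35, 4, 8790), (7820, 22, 19, 4, 1790), (7820, 22, 19, 4, 4910), (7820, 22, 19, 4, 7220), (7820, 22, 19, 4, 8790)}
Natural join on floor: {(6340, 19, 3, 4, 1790, p1, p2), (6340, 19, 3, 4, 1790, qa, x3), (6340, 19, 3, 4, 1790, x2, bio), (6340, 19, 3, 4, 4910, p1, p2), (6340, 19, 3, 4, 4910, qa, x3), (6340, 19, 3, 4, 4910, x2, bio), (6340, 19, 3, 4, 7220, p1, p2), (6340, 19, 3, 4, 7220, qa, x3), (6340, 19, 3, 4, 7220, x2, bio), (6340, 19, 3, 4, 8790, p1, p2), (6340, 19, 3, 4, 8790, qa, x3), (6340, 19, 3, 4, 8790, x2, bio), (6500, 34, 35, 4, 1790, p1, p2), (6500, 34, 35, 4, 1790, qa, x3), (6500, 34, 35, 4, 1790, x2, bio), (6500, 34, 35, 4, 4910, p1, p2), (6500, 34, 35, 4, 4910, qa, x3), (6500, 34, 35, 4, 4910, x2, bio), (6500, 34, 35, 4, 7220, p1, p2), (6500, 34, 35, 4, 7220, qa, x3), (6500, 34, 35, 4, 7220, x2, bio), (6500, 34, 35, 4, 8790, p1, p2), (6500, 34, 35, 4, 8790, qa, x3), (6500, 34, 35, 4, 8790, x2, bio), (7820, 22, 19, 4, 1790, p1, p2), (7820, 22, 19, 4, 1790, qa, x3), (7820, 22, 19, 4, 1790, x2, bio), (7820, 22, 19, 4, 4910, p1, p2), (7820, 22, 19, 4, 4910, qa, x3), (7820, 22, 19, 4, 4910, x2, bio), (7820, 22, 19, 4, 7220, p1, p2), (7820, 22, 19, 4, 7220, qa, x3), (7820, 22, 19, 4, 7220, x2, bio), (7820, 22, 19, 4, 8790, p1, p2), (7820, 22, 19, 4, 8790, qa, x3), (7820, 22, 19, 4, 8790, x2, bio)}
σ[salary ≥ 7220]: keep tuples satisfying salary ≥ 7220 → {(6340, 19, 3, 4, 7220, p1, p2), (6340, 19, 3, 4, 7220, qa, x3), (6340, 19, 3, 4, 7220, x2, bio), (6340, 19, 3, 4, 8790, p1, p2), (6340, 19, 3, 4, 8790, qa, x3), (6340, 19, 3, 4, 8790, x2, bio), (6500, 34, 35, 4, 7220, p1, p2), (6500, 34, 35, 4, 7220, qa, x3), (6500, 34, 35, 4, 7220, x2, bio), (6500, 34, 35, 4, 8790, p1, p2), (6500, 34, 35, 4, 8790, qa, x3), (6500, 34, 35, 4, 8790, x2, bio), (7820, 22, 19, 4, 7220, p1, p2), (7820, 22, 19, 4, 7220, qa, x3), (7820, 22, 19, 4, 7220, x2, bio), (7820, 22, 19, 4, 8790, p1, p2), (7820, 22, 19, 4, 8790, qa, x3), (7820, 22, 19, 4, 8790, x2, bio)}
π[eid, budget, floor]: project onto (eid, budget, floor) (15 duplicate(s) eliminated) → {(19, 6340, 4), (22, 7820, 4), (34, 6500, 4)}

{(19, 6340, 4), (22, 7820, 4), (34, 6500, 4)}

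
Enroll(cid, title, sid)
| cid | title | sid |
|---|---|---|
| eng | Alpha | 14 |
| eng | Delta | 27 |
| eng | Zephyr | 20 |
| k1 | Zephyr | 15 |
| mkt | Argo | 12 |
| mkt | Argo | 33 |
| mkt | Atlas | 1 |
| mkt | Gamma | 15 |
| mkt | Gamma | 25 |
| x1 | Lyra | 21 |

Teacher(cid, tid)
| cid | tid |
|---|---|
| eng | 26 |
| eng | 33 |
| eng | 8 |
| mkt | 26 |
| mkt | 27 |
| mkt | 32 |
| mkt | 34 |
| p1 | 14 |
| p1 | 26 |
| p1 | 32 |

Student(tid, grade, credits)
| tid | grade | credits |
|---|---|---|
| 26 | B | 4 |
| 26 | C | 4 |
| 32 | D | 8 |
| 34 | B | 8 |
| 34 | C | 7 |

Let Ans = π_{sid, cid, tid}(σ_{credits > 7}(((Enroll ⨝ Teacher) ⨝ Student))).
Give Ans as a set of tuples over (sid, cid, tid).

Enroll ⋈ Teacher (natural join on cid): {(eng, Alpha, 14, 26), (eng, Alpha, 14, 33), (eng, Alpha, 14, 8), (eng, Delta, 27, 26), (eng, Delta, 27, 33), (eng, Delta, 27, 8), (eng, Zephyr, 20, 26), (eng, Zephyr, 20, 33), (eng, Zephyr, 20, 8), (mkt, Argo, 12, 26), (mkt, Argo, 12, 27), (mkt, Argo, 12, 32), (mkt, Argo, 12, 34), (mkt, Argo, 33, 26), (mkt, Argo, 33, 27), (mkt, Argo, 33, 32), (mkt, Argo, 33, 34), (mkt, Atlas, 1, 26), (mkt, Atlas, 1, 27), (mkt, Atlas, 1, 32), (mkt, Atlas, 1, 34), (mkt, Gamma, 15, 26), (mkt, Gamma, 15, 27), (mkt, Gamma, 15, 32), (mkt, Gamma, 15, 34), (mkt, Gamma, 25, 26), (mkt, Gamma, 25, 27), (mkt, Gamma, 25, 32), (mkt, Gamma, 25, 34)}
(Enroll ⨝ Teacher) ⋈ Student (natural join on tid): {(eng, Alpha, 14, 26, B, 4), (eng, Alpha, 14, 26, C, 4), (eng, Delta, 27, 26, B, 4), (eng, Delta, 27, 26, C, 4), (eng, Zephyr, 20, 26, B, 4), (eng, Zephyr, 20, 26, C, 4), (mkt, Argo, 12, 26, B, 4), (mkt, Argo, 12, 26, C, 4), (mkt, Argo, 12, 32, D, 8), (mkt, Argo, 12, 34, B, 8), (mkt, Argo, 12, 34, C, 7), (mkt, Argo, 33, 26, B, 4), (mkt, Argo, 33, 26, C, 4), (mkt, Argo, 33, 32, D, 8), (mkt, Argo, 33, 34, B, 8), (mkt, Argo, 33, 34, C, 7), (mkt, Atlas, 1, 26, B, 4), (mkt, Atlas, 1, 26, C, 4), (mkt, Atlas, 1, 32, D, 8), (mkt, Atlas, 1, 34, B, 8), (mkt, Atlas, 1, 34, C, 7), (mkt, Gamma, 15, 26, B, 4), (mkt, Gamma, 15, 26, C, 4), (mkt, Gamma, 15, 32, D, 8), (mkt, Gamma, 15, 34, B, 8), (mkt, Gamma, 15, 34, C, 7), (mkt, Gamma, 25, 26, B, 4), (mkt, Gamma, 25, 26, C, 4), (mkt, Gamma, 25, 32, D, 8), (mkt, Gamma, 25, 34, B, 8), (mkt, Gamma, 25, 34, C, 7)}
Apply σ_{credits > 7}; surviving tuples: {(mkt, Argo, 12, 32, D, 8), (mkt, Argo, 12, 34, B, 8), (mkt, Argo, 33, 32, D, 8), (mkt, Argo, 33, 34, B, 8), (mkt, Atlas, 1, 32, D, 8), (mkt, Atlas, 1, 34, B, 8), (mkt, Gamma, 15, 32, D, 8), (mkt, Gamma, 15, 34, B, 8), (mkt, Gamma, 25, 32, D, 8), (mkt, Gamma, 25, 34, B, 8)}
π[sid, cid, tid]: project onto (sid, cid, tid) → {(1, mkt, 32), (1, mkt, 34), (12, mkt, 32), (12, mkt, 34), (15, mkt, 32), (15, mkt, 34), (25, mkt, 32), (25, mkt, 34), (33, mkt, 32), (33, mkt, 34)}

{(1, mkt, 32), (1, mkt, 34), (12, mkt, 32), (12, mkt, 34), (15, mkt, 32), (15, mkt, 34), (25, mkt, 32), (25, mkt, 34), (33, mkt, 32), (33, mkt, 34)}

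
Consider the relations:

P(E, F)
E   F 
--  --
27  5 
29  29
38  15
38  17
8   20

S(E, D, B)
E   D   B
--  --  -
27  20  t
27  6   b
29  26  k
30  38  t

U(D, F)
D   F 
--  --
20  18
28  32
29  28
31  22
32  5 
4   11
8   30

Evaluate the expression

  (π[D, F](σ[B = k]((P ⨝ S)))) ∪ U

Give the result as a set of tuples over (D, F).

{(20, 18), (26, 29), (28, 32), (29, 28), (31, 22), (32, 5), (4, 11), (8, 30)}

P ⋈ S (natural join on E): {(27, 5, 20, t), (27, 5, 6, b), (29, 29, 26, k)}
Apply σ_{B = k}; surviving tuples: {(29, 29, 26, k)}
π_{D, F} gives {(26, 29)}.
Taking the union: {(20, 18), (26, 29), (28, 32), (29, 28), (31, 22), (32, 5), (4, 11), (8, 30)}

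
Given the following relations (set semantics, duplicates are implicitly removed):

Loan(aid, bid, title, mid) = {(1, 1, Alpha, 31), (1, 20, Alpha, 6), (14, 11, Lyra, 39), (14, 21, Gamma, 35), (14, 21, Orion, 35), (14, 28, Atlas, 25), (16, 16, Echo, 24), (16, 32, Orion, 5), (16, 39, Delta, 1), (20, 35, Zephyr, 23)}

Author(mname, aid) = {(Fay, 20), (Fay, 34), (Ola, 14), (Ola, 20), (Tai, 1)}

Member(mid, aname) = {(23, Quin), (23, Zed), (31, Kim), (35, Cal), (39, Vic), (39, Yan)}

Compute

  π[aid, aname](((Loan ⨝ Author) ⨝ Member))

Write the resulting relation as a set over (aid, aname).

{(1, Kim), (14, Cal), (14, Vic), (14, Yan), (20, Quin), (20, Zed)}

Joining Loan and Author on aid yields {(1, 1, Alpha, 31, Tai), (1, 20, Alpha, 6, Tai), (14, 11, Lyra, 39, Ola), (14, 21, Gamma, 35, Ola), (14, 21, Orion, 35, Ola), (14, 28, Atlas, 25, Ola), (20, 35, Zephyr, 23, Fay), (20, 35, Zephyr, 23, Ola)}.
Joining (Loan ⨝ Author) and Member on mid yields {(1, 1, Alpha, 31, Tai, Kim), (14, 11, Lyra, 39, Ola, Vic), (14, 11, Lyra, 39, Ola, Yan), (14, 21, Gamma, 35, Ola, Cal), (14, 21, Orion, 35, Ola, Cal), (20, 35, Zephyr, 23, Fay, Quin), (20, 35, Zephyr, 23, Fay, Zed), (20, 35, Zephyr, 23, Ola, Quin), (20, 35, Zephyr, 23, Ola, Zed)}.
π[aid, aname]: project onto (aid, aname) (3 duplicate(s) eliminated) → {(1, Kim), (14, Cal), (14, Vic), (14, Yan), (20, Quin), (20, Zed)}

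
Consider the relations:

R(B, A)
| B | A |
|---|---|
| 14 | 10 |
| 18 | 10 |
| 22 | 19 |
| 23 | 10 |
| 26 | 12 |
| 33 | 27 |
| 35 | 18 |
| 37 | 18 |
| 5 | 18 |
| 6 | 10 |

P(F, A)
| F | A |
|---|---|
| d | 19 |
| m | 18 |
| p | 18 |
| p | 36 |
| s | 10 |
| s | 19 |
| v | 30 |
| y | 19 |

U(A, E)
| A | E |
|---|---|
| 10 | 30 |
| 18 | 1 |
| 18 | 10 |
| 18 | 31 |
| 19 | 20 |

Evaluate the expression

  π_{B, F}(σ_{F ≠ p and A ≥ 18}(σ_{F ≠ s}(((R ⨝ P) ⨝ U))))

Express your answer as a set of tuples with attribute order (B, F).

{(22, d), (22, y), (35, m), (37, m), (5, m)}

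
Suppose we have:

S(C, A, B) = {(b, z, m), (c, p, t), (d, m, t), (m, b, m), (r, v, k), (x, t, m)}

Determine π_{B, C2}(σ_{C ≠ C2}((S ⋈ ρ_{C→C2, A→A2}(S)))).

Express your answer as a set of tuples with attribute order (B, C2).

ρ[C→C2, A→A2]: schema becomes (C2, A2, B); tuples unchanged.
Joining S and ρ_{C→C2, A→A2}(S) on B yields {(b, z, m, b, z), (b, z, m, m, b), (b, z, m, x, t), (c, p, t, c, p), (c, p, t, d, m), (d, m, t, c, p), (d, m, t, d, m), (m, b, m, b, z), (m, b, m, m, b), (m, b, m, x, t), (r, v, k, r, v), (x, t, m, b, z), (x, t, m, m, b), (x, t, m, x, t)}.
Filtering on C ≠ C2 leaves {(b, z, m, m, b), (b, z, m, x, t), (c, p, t, d, m), (d, m, t, c, p), (m, b, m, b, z), (m, b, m, x, t), (x, t, m, b, z), (x, t, m, m, b)}.
π_{B, C2} gives {(m, b), (m, m), (m, x), (t, c), (t, d)} (3 duplicate(s) eliminated).

{(m, b), (m, m), (m, x), (t, c), (t, d)}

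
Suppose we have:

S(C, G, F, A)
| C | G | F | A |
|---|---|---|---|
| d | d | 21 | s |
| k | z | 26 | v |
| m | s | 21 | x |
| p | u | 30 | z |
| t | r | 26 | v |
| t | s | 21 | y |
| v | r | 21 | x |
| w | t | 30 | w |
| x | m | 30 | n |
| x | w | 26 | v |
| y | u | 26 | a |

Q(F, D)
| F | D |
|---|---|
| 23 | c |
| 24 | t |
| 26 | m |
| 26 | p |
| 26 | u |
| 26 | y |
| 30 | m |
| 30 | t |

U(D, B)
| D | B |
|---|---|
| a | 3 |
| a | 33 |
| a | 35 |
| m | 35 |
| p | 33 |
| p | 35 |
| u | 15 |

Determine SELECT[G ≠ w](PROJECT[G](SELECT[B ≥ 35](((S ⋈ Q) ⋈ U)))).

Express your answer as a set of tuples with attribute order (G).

{m, r, t, u, z}

Natural join on F: {(k, z, 26, v, m), (k, z, 26, v, p), (k, z, 26, v, u), (k, z, 26, v, y), (p, u, 30, z, m), (p, u, 30, z, t), (t, r, 26, v, m), (t, r, 26, v, p), (t, r, 26, v, u), (t, r, 26, v, y), (w, t, 30, w, m), (w, t, 30, w, t), (x, m, 30, n, m), (x, m, 30, n, t), (x, w, 26, v, m), (x, w, 26, v, p), (x, w, 26, v, u), (x, w, 26, v, y), (y, u, 26, a, m), (y, u, 26, a, p), (y, u, 26, a, u), (y, u, 26, a, y)}
Natural join on D: {(k, z, 26, v, m, 35), (k, z, 26, v, p, 33), (k, z, 26, v, p, 35), (k, z, 26, v, u, 15), (p, u, 30, z, m, 35), (t, r, 26, v, m, 35), (t, r, 26, v, p, 33), (t, r, 26, v, p, 35), (t, r, 26, v, u, 15), (w, t, 30, w, m, 35), (x, m, 30, n, m, 35), (x, w, 26, v, m, 35), (x, w, 26, v, p, 33), (x, w, 26, v, p, 35), (x, w, 26, v, u, 15), (y, u, 26, a, m, 35), (y, u, 26, a, p, 33), (y, u, 26, a, p, 35), (y, u, 26, a, u, 15)}
Apply σ_{B ≥ 35}; surviving tuples: {(k, z, 26, v, m, 35), (k, z, 26, v, p, 35), (p, u, 30, z, m, 35), (t, r, 26, v, m, 35), (t, r, 26, v, p, 35), (w, t, 30, w, m, 35), (x, m, 30, n, m, 35), (x, w, 26, v, m, 35), (x, w, 26, v, p, 35), (y, u, 26, a, m, 35), (y, u, 26, a, p, 35)}
Projecting to G (5 duplicate(s) eliminated): {m, r, t, u, w, z}
Apply σ_{G ≠ w}; surviving tuples: {m, r, t, u, z}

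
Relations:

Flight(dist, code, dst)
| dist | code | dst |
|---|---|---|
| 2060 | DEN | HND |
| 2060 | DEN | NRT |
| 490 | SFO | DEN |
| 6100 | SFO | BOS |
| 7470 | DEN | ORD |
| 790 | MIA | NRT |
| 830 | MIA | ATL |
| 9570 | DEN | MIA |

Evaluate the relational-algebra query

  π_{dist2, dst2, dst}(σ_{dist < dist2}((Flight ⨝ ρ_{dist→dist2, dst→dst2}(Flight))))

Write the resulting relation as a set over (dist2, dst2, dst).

ρ[dist→dist2, dst→dst2]: schema becomes (dist2, code, dst2); tuples unchanged.
Natural join on code: {(2060, DEN, HND, 2060, HND), (2060, DEN, HND, 2060, NRT), (2060, DEN, HND, 7470, ORD), (2060, DEN, HND, 9570, MIA), (2060, DEN, NRT, 2060, HND), (2060, DEN, NRT, 2060, NRT), (2060, DEN, NRT, 7470, ORD), (2060, DEN, NRT, 9570, MIA), (490, SFO, DEN, 490, DEN), (490, SFO, DEN, 6100, BOS), (6100, SFO, BOS, 490, DEN), (6100, SFO, BOS, 6100, BOS), (7470, DEN, ORD, 2060, HND), (7470, DEN, ORD, 2060, NRT), (7470, DEN, ORD, 7470, ORD), (7470, DEN, ORD, 9570, MIA), (790, MIA, NRT, 790, NRT), (790, MIA, NRT, 830, ATL), (830, MIA, ATL, 790, NRT), (830, MIA, ATL, 830, ATL), (9570, DEN, MIA, 2060, HND), (9570, DEN, MIA, 2060, NRT), (9570, DEN, MIA, 7470, ORD), (9570, DEN, MIA, 9570, MIA)}
Filtering on dist < dist2 leaves {(2060, DEN, HND, 7470, ORD), (2060, DEN, HND, 9570, MIA), (2060, DEN, NRT, 7470, ORD), (2060, DEN, NRT, 9570, MIA), (490, SFO, DEN, 6100, BOS), (7470, DEN, ORD, 9570, MIA), (790, MIA, NRT, 830, ATL)}.
π[dist2, dst2, dst]: project onto (dist2, dst2, dst) → {(6100, BOS, DEN), (7470, ORD, HND), (7470, ORD, NRT), (830, ATL, NRT), (9570, MIA, HND), (9570, MIA, NRT), (9570, MIA, ORD)}

{(6100, BOS, DEN), (7470, ORD, HND), (7470, ORD, NRT), (830, ATL, NRT), (9570, MIA, HND), (9570, MIA, NRT), (9570, MIA, ORD)}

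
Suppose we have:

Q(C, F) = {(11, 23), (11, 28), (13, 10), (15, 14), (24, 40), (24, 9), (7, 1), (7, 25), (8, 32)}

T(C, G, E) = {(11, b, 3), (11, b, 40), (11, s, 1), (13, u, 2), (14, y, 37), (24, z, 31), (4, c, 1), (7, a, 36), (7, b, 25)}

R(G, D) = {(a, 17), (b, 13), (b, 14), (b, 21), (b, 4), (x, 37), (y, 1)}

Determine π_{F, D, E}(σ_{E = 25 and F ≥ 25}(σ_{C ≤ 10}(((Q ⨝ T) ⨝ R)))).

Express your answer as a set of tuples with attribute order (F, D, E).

Q ⋈ T (natural join on C): {(11, 23, b, 3), (11, 23, b, 40), (11, 23, s, 1), (11, 28, b, 3), (11, 28, b, 40), (11, 28, s, 1), (13, 10, u, 2), (24, 40, z, 31), (24, 9, z, 31), (7, 1, a, 36), (7, 1, b, 25), (7, 25, a, 36), (7, 25, b, 25)}
(Q ⨝ T) ⋈ R (natural join on G): {(11, 23, b, 3, 13), (11, 23, b, 3, 14), (11, 23, b, 3, 21), (11, 23, b, 3, 4), (11, 23, b, 40, 13), (11, 23, b, 40, 14), (11, 23, b, 40, 21), (11, 23, b, 40, 4), (11, 28, b, 3, 13), (11, 28, b, 3, 14), (11, 28, b, 3, 21), (11, 28, b, 3, 4), (11, 28, b, 40, 13), (11, 28, b, 40, 14), (11, 28, b, 40, 21), (11, 28, b, 40, 4), (7, 1, a, 36, 17), (7, 1, b, 25, 13), (7, 1, b, 25, 14), (7, 1, b, 25, 21), (7, 1, b, 25, 4), (7, 25, a, 36, 17), (7, 25, b, 25, 13), (7, 25, b, 25, 14), (7, 25, b, 25, 21), (7, 25, b, 25, 4)}
Filtering on C ≤ 10 leaves {(7, 1, a, 36, 17), (7, 1, b, 25, 13), (7, 1, b, 25, 14), (7, 1, b, 25, 21), (7, 1, b, 25, 4), (7, 25, a, 36, 17), (7, 25, b, 25, 13), (7, 25, b, 25, 14), (7, 25, b, 25, 21), (7, 25, b, 25, 4)}.
Filtering on E = 25 and F ≥ 25 leaves {(7, 25, b, 25, 13), (7, 25, b, 25, 14), (7, 25, b, 25, 21), (7, 25, b, 25, 4)}.
π[F, D, E]: project onto (F, D, E) → {(25, 13, 25), (25, 14, 25), (25, 21, 25), (25, 4, 25)}

{(25, 13, 25), (25, 14, 25), (25, 21, 25), (25, 4, 25)}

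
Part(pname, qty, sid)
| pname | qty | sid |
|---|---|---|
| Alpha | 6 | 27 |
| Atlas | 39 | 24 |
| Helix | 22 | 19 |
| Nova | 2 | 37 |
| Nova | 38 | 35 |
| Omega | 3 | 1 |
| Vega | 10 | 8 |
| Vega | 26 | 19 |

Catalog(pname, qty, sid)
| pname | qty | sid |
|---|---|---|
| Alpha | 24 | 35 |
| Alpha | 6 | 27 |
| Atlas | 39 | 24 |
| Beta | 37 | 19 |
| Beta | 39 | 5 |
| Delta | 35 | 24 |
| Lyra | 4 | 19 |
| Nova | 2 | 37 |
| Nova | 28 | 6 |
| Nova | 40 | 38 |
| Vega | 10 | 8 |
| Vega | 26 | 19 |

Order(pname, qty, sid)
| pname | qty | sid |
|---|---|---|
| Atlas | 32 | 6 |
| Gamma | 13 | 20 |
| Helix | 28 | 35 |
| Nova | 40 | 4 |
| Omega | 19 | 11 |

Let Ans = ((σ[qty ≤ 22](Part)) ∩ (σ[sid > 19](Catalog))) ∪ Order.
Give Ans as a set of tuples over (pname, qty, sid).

{(Alpha, 6, 27), (Atlas, 32, 6), (Gamma, 13, 20), (Helix, 28, 35), (Nova, 2, 37), (Nova, 40, 4), (Omega, 19, 11)}

Filtering on qty ≤ 22 leaves {(Alpha, 6, 27), (Helix, 22, 19), (Nova, 2, 37), (Omega, 3, 1), (Vega, 10, 8)}.
Filtering on sid > 19 leaves {(Alpha, 24, 35), (Alpha, 6, 27), (Atlas, 39, 24), (Delta, 35, 24), (Nova, 2, 37), (Nova, 40, 38)}.
Taking the intersection: {(Alpha, 6, 27), (Nova, 2, 37)}
Taking the union: {(Alpha, 6, 27), (Atlas, 32, 6), (Gamma, 13, 20), (Helix, 28, 35), (Nova, 2, 37), (Nova, 40, 4), (Omega, 19, 11)}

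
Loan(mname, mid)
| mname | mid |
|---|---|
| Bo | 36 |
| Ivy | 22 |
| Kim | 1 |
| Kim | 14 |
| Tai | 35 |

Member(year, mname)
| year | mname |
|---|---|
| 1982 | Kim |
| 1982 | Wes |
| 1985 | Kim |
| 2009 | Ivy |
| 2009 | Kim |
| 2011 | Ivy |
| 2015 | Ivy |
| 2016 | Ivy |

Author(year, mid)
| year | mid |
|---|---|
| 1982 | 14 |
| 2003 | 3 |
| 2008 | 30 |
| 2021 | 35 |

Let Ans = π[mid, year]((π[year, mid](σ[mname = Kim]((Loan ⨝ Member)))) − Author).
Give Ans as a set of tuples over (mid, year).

{(1, 1982), (1, 1985), (1, 2009), (14, 1985), (14, 2009)}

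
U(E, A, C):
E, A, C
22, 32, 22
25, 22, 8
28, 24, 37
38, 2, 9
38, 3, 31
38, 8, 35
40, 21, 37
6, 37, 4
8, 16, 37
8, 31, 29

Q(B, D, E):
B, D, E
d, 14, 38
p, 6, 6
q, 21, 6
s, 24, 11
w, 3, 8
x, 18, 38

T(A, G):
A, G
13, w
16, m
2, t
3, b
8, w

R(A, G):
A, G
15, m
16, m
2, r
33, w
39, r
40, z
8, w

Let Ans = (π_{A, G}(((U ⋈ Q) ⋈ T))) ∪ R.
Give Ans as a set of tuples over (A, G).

{(15, m), (16, m), (2, r), (2, t), (3, b), (33, w), (39, r), (40, z), (8, w)}

U ⋈ Q (natural join on E): {(38, 2, 9, d, 14), (38, 2, 9, x, 18), (38, 3, 31, d, 14), (38, 3, 31, x, 18), (38, 8, 35, d, 14), (38, 8, 35, x, 18), (6, 37, 4, p, 6), (6, 37, 4, q, 21), (8, 16, 37, w, 3), (8, 31, 29, w, 3)}
(U ⋈ Q) ⋈ T (natural join on A): {(38, 2, 9, d, 14, t), (38, 2, 9, x, 18, t), (38, 3, 31, d, 14, b), (38, 3, 31, x, 18, b), (38, 8, 35, d, 14, w), (38, 8, 35, x, 18, w), (8, 16, 37, w, 3, m)}
π_{A, G} gives {(16, m), (2, t), (3, b), (8, w)} (3 duplicate(s) eliminated).
Taking the union: {(15, m), (16, m), (2, r), (2, t), (3, b), (33, w), (39, r), (40, z), (8, w)}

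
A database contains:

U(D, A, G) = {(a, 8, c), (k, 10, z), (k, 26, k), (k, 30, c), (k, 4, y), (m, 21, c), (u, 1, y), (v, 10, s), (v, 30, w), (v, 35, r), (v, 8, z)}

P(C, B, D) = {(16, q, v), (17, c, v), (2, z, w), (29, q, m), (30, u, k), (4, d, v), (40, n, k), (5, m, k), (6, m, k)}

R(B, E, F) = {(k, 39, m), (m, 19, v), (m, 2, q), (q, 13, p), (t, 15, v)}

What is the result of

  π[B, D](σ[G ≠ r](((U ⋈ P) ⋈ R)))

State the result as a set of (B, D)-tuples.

{(m, k), (q, m), (q, v)}

Joining U and P on D yields {(k, 10, z, 30, u), (k, 10, z, 40, n), (k, 10, z, 5, m), (k, 10, z, 6, m), (k, 26, k, 30, u), (k, 26, k, 40, n), (k, 26, k, 5, m), (k, 26, k, 6, m), (k, 30, c, 30, u), (k, 30, c, 40, n), (k, 30, c, 5, m), (k, 30, c, 6, m), (k, 4, y, 30, u), (k, 4, y, 40, n), (k, 4, y, 5, m), (k, 4, y, 6, m), (m, 21, c, 29, q), (v, 10, s, 16, q), (v, 10, s, 17, c), (v, 10, s, 4, d), (v, 30, w, 16, q), (v, 30, w, 17, c), (v, 30, w, 4, d), (v, 35, r, 16, q), (v, 35, r, 17, c), (v, 35, r, 4, d), (v, 8, z, 16, q), (v, 8, z, 17, c), (v, 8, z, 4, d)}.
Joining (U ⋈ P) and R on B yields {(k, 10, z, 5, m, 19, v), (k, 10, z, 5, m, 2, q), (k, 10, z, 6, m, 19, v), (k, 10, z, 6, m, 2, q), (k, 26, k, 5, m, 19, v), (k, 26, k, 5, m, 2, q), (k, 26, k, 6, m, 19, v), (k, 26, k, 6, m, 2, q), (k, 30, c, 5, m, 19, v), (k, 30, c, 5, m, 2, q), (k, 30, c, 6, m, 19, v), (k, 30, c, 6, m, 2, q), (k, 4, y, 5, m, 19, v), (k, 4, y, 5, m, 2, q), (k, 4, y, 6, m, 19, v), (k, 4, y, 6, m, 2, q), (m, 21, c, 29, q, 13, p), (v, 10, s, 16, q, 13, p), (v, 30, w, 16, q, 13, p), (v, 35, r, 16, q, 13, p), (v, 8, z, 16, q, 13, p)}.
σ[G ≠ r]: keep tuples satisfying G ≠ r → {(k, 10, z, 5, m, 19, v), (k, 10, z, 5, m, 2, q), (k, 10, z, 6, m, 19, v), (k, 10, z, 6, m, 2, q), (k, 26, k, 5, m, 19, v), (k, 26, k, 5, m, 2, q), (k, 26, k, 6, m, 19, v), (k, 26, k, 6, m, 2, q), (k, 30, c, 5, m, 19, v), (k, 30, c, 5, m, 2, q), (k, 30, c, 6, m, 19, v), (k, 30, c, 6, m, 2, q), (k, 4, y, 5, m, 19, v), (k, 4, y, 5, m, 2, q), (k, 4, y, 6, m, 19, v), (k, 4, y, 6, m, 2, q), (m, 21, c, 29, q, 13, p), (v, 10, s, 16, q, 13, p), (v, 30, w, 16, q, 13, p), (v, 8, z, 16, q, 13, p)}
Keep only column(s) B, D (17 duplicate(s) eliminated): {(m, k), (q, m), (q, v)}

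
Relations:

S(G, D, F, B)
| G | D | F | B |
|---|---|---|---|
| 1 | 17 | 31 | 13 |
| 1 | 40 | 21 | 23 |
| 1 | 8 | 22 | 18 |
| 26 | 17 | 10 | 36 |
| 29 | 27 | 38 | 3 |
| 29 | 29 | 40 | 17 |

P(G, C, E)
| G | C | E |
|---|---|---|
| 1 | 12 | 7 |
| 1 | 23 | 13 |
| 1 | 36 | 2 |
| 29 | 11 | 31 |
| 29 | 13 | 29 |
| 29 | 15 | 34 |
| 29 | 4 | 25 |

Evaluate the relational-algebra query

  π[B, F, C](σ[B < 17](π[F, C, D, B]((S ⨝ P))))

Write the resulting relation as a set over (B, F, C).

{(13, 31, 12), (13, 31, 23), (13, 31, 36), (3, 38, 11), (3, 38, 13), (3, 38, 15), (3, 38, 4)}

S ⋈ P (natural join on G): {(1, 17, 31, 13, 12, 7), (1, 17, 31, 13, 23, 13), (1, 17, 31, 13, 36, 2), (1, 40, 21, 23, 12, 7), (1, 40, 21, 23, 23, 13), (1, 40, 21, 23, 36, 2), (1, 8, 22, 18, 12, 7), (1, 8, 22, 18, 23, 13), (1, 8, 22, 18, 36, 2), (29, 27, 38, 3, 11, 31), (29, 27, 38, 3, 13, 29), (29, 27, 38, 3, 15, 34), (29, 27, 38, 3, 4, 25), (29, 29, 40, 17, 11, 31), (29, 29, 40, 17, 13, 29), (29, 29, 40, 17, 15, 34), (29, 29, 40, 17, 4, 25)}
Keep only column(s) F, C, D, B: {(21, 12, 40, 23), (21, 23, 40, 23), (21, 36, 40, 23), (22, 12, 8, 18), (22, 23, 8, 18), (22, 36, 8, 18), (31, 12, 17, 13), (31, 23, 17, 13), (31, 36, 17, 13), (38, 11, 27, 3), (38, 13, 27, 3), (38, 15, 27, 3), (38, 4, 27, 3), (40, 11, 29, 17), (40, 13, 29, 17), (40, 15, 29, 17), (40, 4, 29, 17)}
σ[B < 17]: keep tuples satisfying B < 17 → {(31, 12, 17, 13), (31, 23, 17, 13), (31, 36, 17, 13), (38, 11, 27, 3), (38, 13, 27, 3), (38, 15, 27, 3), (38, 4, 27, 3)}
Keep only column(s) B, F, C: {(13, 31, 12), (13, 31, 23), (13, 31, 36), (3, 38, 11), (3, 38, 13), (3, 38, 15), (3, 38, 4)}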